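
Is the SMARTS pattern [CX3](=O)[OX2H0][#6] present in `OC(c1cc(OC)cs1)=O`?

The pattern [CX3](=O)[OX2H0][#6] describes a carbonyl carbon bonded to an oxygen that is itself bonded to carbon (no H on that O) — an ester.
The closest candidate here is a methoxy ether (-OCH3), but the ether oxygen is not adjacent to a C=O carbon. No other fragment satisfies the full query, so there is no match.

No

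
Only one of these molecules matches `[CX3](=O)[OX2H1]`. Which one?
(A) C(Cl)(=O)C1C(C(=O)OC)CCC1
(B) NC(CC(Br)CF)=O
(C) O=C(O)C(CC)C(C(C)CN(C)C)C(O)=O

C

[CX3](=O)[OX2H1] describes an sp2 carbon double-bonded to O and single-bonded to an -OH oxygen (a carboxylic acid).
(A) has an acyl chloride (-C(=O)Cl) but the carbonyl is bonded to Cl, not to an -OH oxygen.
(B) has a primary amide (-C(=O)NH2) but the carbonyl is bonded to N, not to an -OH oxygen.
(C) contains a carboxylic acid group (-C(=O)OH), which satisfies every atom and bond constraint.
So the answer is (C).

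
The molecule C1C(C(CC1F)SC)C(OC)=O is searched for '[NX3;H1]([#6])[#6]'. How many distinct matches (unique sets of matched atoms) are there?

0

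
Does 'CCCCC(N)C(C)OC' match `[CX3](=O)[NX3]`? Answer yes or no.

The pattern [CX3](=O)[NX3] describes a carbonyl carbon bonded to a trivalent nitrogen — an amide.
The closest candidate here is a primary amino group (-NH2), but the -NH2 is not attached to a carbonyl carbon. No other fragment satisfies the full query, so there is no match.

No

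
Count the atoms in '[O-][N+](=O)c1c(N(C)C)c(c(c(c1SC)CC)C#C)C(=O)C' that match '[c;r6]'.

Check the 21 heavy atoms by environment: 6× c (aromatic, in 6-ring) → match; 1× S (acyclic) → no; 9× C (acyclic) → no; 1× N (acyclic) → no; 1× N (charge +1, acyclic) → no; 1× O (charge -1, acyclic) → no; 2× O (acyclic) → no.
That gives 6 matching atoms.

6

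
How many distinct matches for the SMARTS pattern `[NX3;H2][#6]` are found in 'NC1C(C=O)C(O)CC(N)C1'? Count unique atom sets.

2

[NX3;H2][#6] is the SMARTS for a primary amine: a trivalent nitrogen with two H attached to carbon.
The molecule carries 2 separate instances of a primary amino group (-NH2) meeting every constraint; each maps to a distinct set of atoms, giving 2 matches.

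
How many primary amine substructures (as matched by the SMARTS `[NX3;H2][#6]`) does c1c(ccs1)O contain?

[NX3;H2][#6] is the SMARTS for a primary amine: a trivalent nitrogen with two H attached to carbon.
No fragment in the molecule satisfies every constraint, giving 0 matches.

0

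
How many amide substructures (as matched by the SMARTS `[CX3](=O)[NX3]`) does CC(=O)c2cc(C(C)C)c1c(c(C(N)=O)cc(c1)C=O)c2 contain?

1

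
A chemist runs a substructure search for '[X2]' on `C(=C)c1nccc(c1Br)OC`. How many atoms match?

2

The query [X2] means: any atom with exactly two total connections (bonds + H).
Check the 11 heavy atoms by environment: 1× n (aromatic, X2) → match; 5× c (aromatic, X3) → no; 1× Br (X1) → no; 1× O (X2) → match; 1× C (X4) → no; 2× C (X3) → no.
Summing the matching environments: 1 + 1 = 2 matching atoms.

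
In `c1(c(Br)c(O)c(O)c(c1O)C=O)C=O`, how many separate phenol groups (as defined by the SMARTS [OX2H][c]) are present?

3

[OX2H][c] is the SMARTS for a phenol: a hydroxyl oxygen attached to an aromatic carbon.
The molecule carries 3 separate instances of a hydroxyl group (-OH) meeting every constraint; each maps to a distinct set of atoms, giving 3 matches.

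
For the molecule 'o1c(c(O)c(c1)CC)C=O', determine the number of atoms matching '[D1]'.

3

The query [D1] means: atom with exactly one heavy-atom neighbour (degree 1).
Check the 10 heavy atoms by environment: 1× o (aromatic, D2) → no; 3× c (aromatic, D3) → no; 1× c (aromatic, D2) → no; 2× O (D1) → match; 2× C (D2) → no; 1× C (D1) → match.
Summing the matching environments: 2 + 1 = 3 matching atoms.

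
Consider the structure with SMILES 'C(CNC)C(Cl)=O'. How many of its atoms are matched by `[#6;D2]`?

2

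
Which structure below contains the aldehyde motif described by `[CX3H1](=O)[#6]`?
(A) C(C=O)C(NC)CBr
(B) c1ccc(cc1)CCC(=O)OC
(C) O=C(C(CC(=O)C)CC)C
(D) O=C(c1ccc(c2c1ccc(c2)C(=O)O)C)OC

A

[CX3H1](=O)[#6] describes an sp2 carbon with one H, double-bonded to O and single-bonded to carbon (an aldehyde).
(A) contains an aldehyde (-CHO), which satisfies every atom and bond constraint.
(B) has a methyl-ester group (-C(=O)OCH3) but the carbonyl carbon has H0, not H1.
(C) has an acetyl/ketone group (-C(=O)CH3) but the carbonyl carbon has H0 (two carbon neighbours), not H1.
(D) has a carboxylic acid group (-C(=O)OH) but the carbonyl carbon has H0 and is bonded to O, not H1.
So the answer is (A).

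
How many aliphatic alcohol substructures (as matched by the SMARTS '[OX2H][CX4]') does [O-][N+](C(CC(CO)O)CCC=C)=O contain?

2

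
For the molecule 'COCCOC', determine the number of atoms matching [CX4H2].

The query [CX4H2] means: sp3 carbon (X4) with exactly two hydrogens.
Check the 6 heavy atoms by environment: 2× C (H2, X4) → match; 2× O (H0, X2) → no; 2× C (H3, X4) → no.
That gives 2 matching atoms.

2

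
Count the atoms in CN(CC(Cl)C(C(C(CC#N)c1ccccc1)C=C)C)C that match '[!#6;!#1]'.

Check the 21 heavy atoms by environment: 12× C → no; 6× c (aromatic) → no; 2× N → match; 1× Cl → match.
Summing the matching environments: 2 + 1 = 3 matching atoms.

3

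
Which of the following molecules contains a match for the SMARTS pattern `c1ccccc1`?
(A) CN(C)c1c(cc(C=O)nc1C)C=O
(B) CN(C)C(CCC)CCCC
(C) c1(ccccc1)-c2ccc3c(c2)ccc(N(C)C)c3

c1ccccc1 describes six aromatic carbons in a ring (a benzene ring).
(A) has a methyl group (-CH3) but no six-membered all-carbon aromatic ring is present.
(B) has a methyl group (-CH3) but no six-membered all-carbon aromatic ring is present.
(C) contains a phenyl ring, which satisfies every atom and bond constraint.
So the answer is (C).

C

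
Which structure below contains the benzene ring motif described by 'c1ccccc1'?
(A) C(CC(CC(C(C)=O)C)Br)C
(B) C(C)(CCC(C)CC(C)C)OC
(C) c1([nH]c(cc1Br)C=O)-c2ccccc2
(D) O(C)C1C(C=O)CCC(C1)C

c1ccccc1 describes six aromatic carbons in a ring (a benzene ring).
(A) has a methyl group (-CH3) but no six-membered all-carbon aromatic ring is present.
(B) has a methyl group (-CH3) but no six-membered all-carbon aromatic ring is present.
(C) contains a phenyl ring, which satisfies every atom and bond constraint.
(D) has a methyl group (-CH3) but no six-membered all-carbon aromatic ring is present.
So the answer is (C).

C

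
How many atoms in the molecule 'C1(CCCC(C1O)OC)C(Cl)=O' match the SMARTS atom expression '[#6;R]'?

6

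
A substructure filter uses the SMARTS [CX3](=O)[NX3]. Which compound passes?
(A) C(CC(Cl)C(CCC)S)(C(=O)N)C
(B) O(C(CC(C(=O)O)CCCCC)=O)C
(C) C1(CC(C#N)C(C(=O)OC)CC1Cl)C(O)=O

[CX3](=O)[NX3] describes a carbonyl carbon bonded to a trivalent nitrogen (an amide).
(A) contains a primary amide (-C(=O)NH2), which satisfies every atom and bond constraint.
(B) has a methyl-ester group (-C(=O)OCH3) but the carbonyl is bonded to O, not to an NX3 nitrogen.
(C) has a carboxylic acid group (-C(=O)OH) but the carbonyl is bonded to O, not to an NX3 nitrogen.
So the answer is (A).

A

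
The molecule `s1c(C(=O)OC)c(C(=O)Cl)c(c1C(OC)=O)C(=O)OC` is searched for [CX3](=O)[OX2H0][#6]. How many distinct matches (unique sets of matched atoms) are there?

[CX3](=O)[OX2H0][#6] is the SMARTS for an ester: a carbonyl carbon bonded to an oxygen that is itself bonded to carbon (no H on that O).
The molecule carries 3 separate instances of a methyl-ester group (-C(=O)OCH3) meeting every constraint; each maps to a distinct set of atoms, giving 3 matches.

3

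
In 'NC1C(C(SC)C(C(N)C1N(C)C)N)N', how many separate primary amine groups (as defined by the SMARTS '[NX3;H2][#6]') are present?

4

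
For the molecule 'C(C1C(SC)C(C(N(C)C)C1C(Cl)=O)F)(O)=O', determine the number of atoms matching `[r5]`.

5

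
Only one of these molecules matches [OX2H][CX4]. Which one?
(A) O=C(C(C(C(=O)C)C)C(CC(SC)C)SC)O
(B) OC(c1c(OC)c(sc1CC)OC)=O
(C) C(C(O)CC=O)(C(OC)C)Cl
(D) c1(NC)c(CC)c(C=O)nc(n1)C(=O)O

[OX2H][CX4] describes a hydroxyl oxygen bound to an sp3 (X4) carbon (an aliphatic alcohol).
(A) has a carboxylic acid group (-C(=O)OH) but the -OH is on a CX3 carbonyl carbon, not a CX4 carbon.
(B) has a methoxy ether (-OCH3) but the oxygen has H0 (ether), not H1.
(C) contains a hydroxyl group (-OH), which satisfies every atom and bond constraint.
(D) has a carboxylic acid group (-C(=O)OH) but the -OH is on a CX3 carbonyl carbon, not a CX4 carbon.
So the answer is (C).

C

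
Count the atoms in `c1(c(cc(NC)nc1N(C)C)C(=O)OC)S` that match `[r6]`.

6

The query [r6] means: r6 matches atoms in a six-membered ring.
Check the 16 heavy atoms by environment: 1× n (aromatic, in 6-ring) → match; 5× c (aromatic, in 6-ring) → match; 5× C (acyclic) → no; 2× O (acyclic) → no; 1× S (acyclic) → no; 2× N (acyclic) → no.
Summing the matching environments: 1 + 5 = 6 matching atoms.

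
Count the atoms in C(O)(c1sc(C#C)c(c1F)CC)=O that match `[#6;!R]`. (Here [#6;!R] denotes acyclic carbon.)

The query [#6;!R] means: carbon not in any ring.
Check the 13 heavy atoms by environment: 1× s (aromatic, in 5-ring) → no; 4× c (aromatic, in 5-ring) → no; 5× C (acyclic) → match; 2× O (acyclic) → no; 1× F (acyclic) → no.
That gives 5 matching atoms.

5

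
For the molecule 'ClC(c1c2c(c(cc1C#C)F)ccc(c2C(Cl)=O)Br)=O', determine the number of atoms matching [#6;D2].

The query [#6;D2] means: any carbon bonded to exactly two heavy atoms.
Check the 20 heavy atoms by environment: 7× c (aromatic, D3) → no; 3× c (aromatic, D2) → match; 1× Br (D1) → no; 1× F (D1) → no; 2× C (D3) → no; 2× O (D1) → no; 2× Cl (D1) → no; 1× C (D2) → match; 1× C (D1) → no.
Summing the matching environments: 3 + 1 = 4 matching atoms.

4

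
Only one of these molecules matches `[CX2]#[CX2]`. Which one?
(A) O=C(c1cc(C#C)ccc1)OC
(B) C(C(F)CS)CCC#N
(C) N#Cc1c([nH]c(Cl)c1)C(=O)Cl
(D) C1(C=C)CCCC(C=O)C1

[CX2]#[CX2] describes a carbon-carbon triple bond (an alkyne).
(A) contains an ethynyl group (-C#CH), which satisfies every atom and bond constraint.
(B) has a nitrile (-C#N) but the triple bond is C#N, not C#C.
(C) has a nitrile (-C#N) but the triple bond is C#N, not C#C.
(D) has a vinyl group (-CH=CH2) but the C=C is a double bond; both carbons are CX3, not CX2.
So the answer is (A).

A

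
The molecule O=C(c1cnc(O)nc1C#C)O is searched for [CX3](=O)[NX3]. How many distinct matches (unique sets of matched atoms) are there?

0

[CX3](=O)[NX3] is the SMARTS for an amide: a carbonyl carbon bonded to a trivalent nitrogen.
The molecule has a carboxylic acid group (-C(=O)OH), but the carbonyl is bonded to O, not to an NX3 nitrogen; nothing else fits, so there are 0 matches.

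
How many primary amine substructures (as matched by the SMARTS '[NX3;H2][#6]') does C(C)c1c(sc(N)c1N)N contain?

3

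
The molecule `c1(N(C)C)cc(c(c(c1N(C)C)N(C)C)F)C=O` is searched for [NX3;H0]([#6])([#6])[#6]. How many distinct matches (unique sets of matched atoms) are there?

3

[NX3;H0]([#6])([#6])[#6] is the SMARTS for a tertiary amine: a trivalent nitrogen with no H, bonded to three carbons.
The molecule carries 3 separate instances of a dimethylamino group (-N(CH3)2) meeting every constraint; each maps to a distinct set of atoms, giving 3 matches.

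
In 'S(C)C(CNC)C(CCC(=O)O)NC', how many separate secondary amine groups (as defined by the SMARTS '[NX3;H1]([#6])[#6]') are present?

2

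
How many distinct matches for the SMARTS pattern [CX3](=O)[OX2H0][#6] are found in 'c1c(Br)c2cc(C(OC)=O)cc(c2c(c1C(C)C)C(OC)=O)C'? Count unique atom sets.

2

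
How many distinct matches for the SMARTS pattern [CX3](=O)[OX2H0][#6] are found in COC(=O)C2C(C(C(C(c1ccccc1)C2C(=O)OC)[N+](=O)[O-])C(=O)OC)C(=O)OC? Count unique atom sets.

[CX3](=O)[OX2H0][#6] is the SMARTS for an ester: a carbonyl carbon bonded to an oxygen that is itself bonded to carbon (no H on that O).
The molecule carries 4 separate instances of a methyl-ester group (-C(=O)OCH3) meeting every constraint; each maps to a distinct set of atoms, giving 4 matches.

4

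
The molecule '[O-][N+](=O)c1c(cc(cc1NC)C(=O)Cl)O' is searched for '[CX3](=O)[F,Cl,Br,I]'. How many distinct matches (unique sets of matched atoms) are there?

[CX3](=O)[F,Cl,Br,I] is the SMARTS for an acyl halide: a carbonyl carbon bonded to a halogen.
Exactly one fragment in the molecule meets all constraints, giving 1 match.

1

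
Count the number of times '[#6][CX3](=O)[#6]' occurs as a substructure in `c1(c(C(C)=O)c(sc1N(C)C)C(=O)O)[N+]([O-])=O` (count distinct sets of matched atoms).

1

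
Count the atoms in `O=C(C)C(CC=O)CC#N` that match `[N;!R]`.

1

The query [N;!R] means: aliphatic nitrogen not in a ring.
Check the 10 heavy atoms by environment: 7× C (acyclic) → no; 2× O (acyclic) → no; 1× N (acyclic) → match.
That gives 1 matching atom.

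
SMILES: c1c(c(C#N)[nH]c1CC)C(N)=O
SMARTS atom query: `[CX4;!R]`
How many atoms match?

2

The query [CX4;!R] means: aliphatic carbon with four total connections, not in a ring.
Check the 12 heavy atoms by environment: 1× n (aromatic, X3, in 5-ring) → no; 4× c (aromatic, X3, in 5-ring) → no; 1× C (X3, acyclic) → no; 1× O (X1, acyclic) → no; 1× N (X3, acyclic) → no; 2× C (X4, acyclic) → match; 1× C (X2, acyclic) → no; 1× N (X1, acyclic) → no.
That gives 2 matching atoms.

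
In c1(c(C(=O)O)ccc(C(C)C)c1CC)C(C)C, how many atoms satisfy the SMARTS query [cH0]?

4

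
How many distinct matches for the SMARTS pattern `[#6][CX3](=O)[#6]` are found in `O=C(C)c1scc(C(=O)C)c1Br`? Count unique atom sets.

2

[#6][CX3](=O)[#6] is the SMARTS for a ketone: a carbonyl carbon (no H) flanked by two carbons.
The molecule carries 2 separate instances of an acetyl/ketone group (-C(=O)CH3) meeting every constraint; each maps to a distinct set of atoms, giving 2 matches.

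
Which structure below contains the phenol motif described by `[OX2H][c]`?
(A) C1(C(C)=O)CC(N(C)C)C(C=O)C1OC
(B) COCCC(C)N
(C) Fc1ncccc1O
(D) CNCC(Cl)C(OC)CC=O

C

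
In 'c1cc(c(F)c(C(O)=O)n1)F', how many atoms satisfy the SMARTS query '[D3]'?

4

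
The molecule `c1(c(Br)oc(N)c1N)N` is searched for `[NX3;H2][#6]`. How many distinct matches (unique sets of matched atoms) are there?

[NX3;H2][#6] is the SMARTS for a primary amine: a trivalent nitrogen with two H attached to carbon.
The molecule carries 3 separate instances of a primary amino group (-NH2) meeting every constraint; each maps to a distinct set of atoms, giving 3 matches.

3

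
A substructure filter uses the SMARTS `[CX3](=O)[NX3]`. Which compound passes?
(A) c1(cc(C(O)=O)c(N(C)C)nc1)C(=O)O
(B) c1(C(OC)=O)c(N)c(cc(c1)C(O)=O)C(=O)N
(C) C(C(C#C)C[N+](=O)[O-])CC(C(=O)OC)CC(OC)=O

[CX3](=O)[NX3] describes a carbonyl carbon bonded to a trivalent nitrogen (an amide).
(A) has a carboxylic acid group (-C(=O)OH) but the carbonyl is bonded to O, not to an NX3 nitrogen.
(B) contains a primary amide (-C(=O)NH2), which satisfies every atom and bond constraint.
(C) has a methyl-ester group (-C(=O)OCH3) but the carbonyl is bonded to O, not to an NX3 nitrogen.
So the answer is (B).

B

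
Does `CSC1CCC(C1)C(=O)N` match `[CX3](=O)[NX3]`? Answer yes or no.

Yes

The pattern [CX3](=O)[NX3] describes a carbonyl carbon bonded to a trivalent nitrogen — an amide.
The molecule carries a primary amide (-C(=O)NH2), whose atoms satisfy every constraint of the query, so the pattern matches.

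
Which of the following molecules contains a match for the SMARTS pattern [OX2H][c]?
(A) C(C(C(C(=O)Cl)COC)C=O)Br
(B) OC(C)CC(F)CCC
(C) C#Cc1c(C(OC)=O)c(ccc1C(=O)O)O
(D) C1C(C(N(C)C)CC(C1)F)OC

C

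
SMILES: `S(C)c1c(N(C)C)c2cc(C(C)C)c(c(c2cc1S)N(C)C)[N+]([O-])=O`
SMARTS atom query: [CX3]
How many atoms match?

0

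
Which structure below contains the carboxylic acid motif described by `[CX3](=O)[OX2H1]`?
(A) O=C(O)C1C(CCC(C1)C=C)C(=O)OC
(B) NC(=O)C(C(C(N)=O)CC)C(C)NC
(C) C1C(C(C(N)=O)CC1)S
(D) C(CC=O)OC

A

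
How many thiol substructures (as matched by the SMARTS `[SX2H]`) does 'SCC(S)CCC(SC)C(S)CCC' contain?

[SX2H] is the SMARTS for a thiol: an aliphatic sulfur with two connections, one being H.
The molecule carries 3 separate instances of a thiol (-SH) meeting every constraint; each maps to a distinct set of atoms, giving 3 matches.

3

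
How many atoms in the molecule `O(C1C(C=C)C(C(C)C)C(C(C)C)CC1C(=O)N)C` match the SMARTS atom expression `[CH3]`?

5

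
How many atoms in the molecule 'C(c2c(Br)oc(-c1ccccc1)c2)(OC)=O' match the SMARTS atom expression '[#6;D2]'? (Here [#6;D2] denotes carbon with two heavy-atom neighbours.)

The query [#6;D2] means: any carbon bonded to exactly two heavy atoms.
Check the 16 heavy atoms by environment: 1× o (aromatic, D2) → no; 4× c (aromatic, D3) → no; 6× c (aromatic, D2) → match; 1× Br (D1) → no; 1× C (D3) → no; 1× O (D1) → no; 1× O (D2) → no; 1× C (D1) → no.
That gives 6 matching atoms.

6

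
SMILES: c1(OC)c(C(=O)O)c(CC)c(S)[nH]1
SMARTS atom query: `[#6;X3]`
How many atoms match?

5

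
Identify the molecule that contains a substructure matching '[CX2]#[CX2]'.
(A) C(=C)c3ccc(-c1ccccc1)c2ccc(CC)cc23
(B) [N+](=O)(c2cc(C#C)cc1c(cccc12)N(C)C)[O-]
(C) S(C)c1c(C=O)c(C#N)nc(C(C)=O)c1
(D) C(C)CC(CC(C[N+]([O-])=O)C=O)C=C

B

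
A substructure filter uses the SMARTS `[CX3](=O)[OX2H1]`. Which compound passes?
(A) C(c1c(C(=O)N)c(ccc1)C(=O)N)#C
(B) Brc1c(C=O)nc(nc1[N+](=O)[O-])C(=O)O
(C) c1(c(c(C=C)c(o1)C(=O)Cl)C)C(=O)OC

B

[CX3](=O)[OX2H1] describes an sp2 carbon double-bonded to O and single-bonded to an -OH oxygen (a carboxylic acid).
(A) has a primary amide (-C(=O)NH2) but the carbonyl is bonded to N, not to an -OH oxygen.
(B) contains a carboxylic acid group (-C(=O)OH), which satisfies every atom and bond constraint.
(C) has an acyl chloride (-C(=O)Cl) but the carbonyl is bonded to Cl, not to an -OH oxygen.
So the answer is (B).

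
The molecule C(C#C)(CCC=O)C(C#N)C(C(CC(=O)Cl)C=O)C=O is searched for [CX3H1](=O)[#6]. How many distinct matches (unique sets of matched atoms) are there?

3

[CX3H1](=O)[#6] is the SMARTS for an aldehyde: an sp2 carbon with one H, double-bonded to O and single-bonded to carbon.
The molecule carries 3 separate instances of an aldehyde (-CHO) meeting every constraint; each maps to a distinct set of atoms, giving 3 matches.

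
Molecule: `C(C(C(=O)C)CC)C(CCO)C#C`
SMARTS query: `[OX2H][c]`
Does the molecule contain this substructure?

No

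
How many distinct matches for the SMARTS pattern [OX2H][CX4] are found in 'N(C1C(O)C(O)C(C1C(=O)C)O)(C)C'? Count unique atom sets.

[OX2H][CX4] is the SMARTS for an aliphatic alcohol: a hydroxyl oxygen bound to an sp3 (X4) carbon.
The molecule carries 3 separate instances of a hydroxyl group (-OH) meeting every constraint; each maps to a distinct set of atoms, giving 3 matches.

3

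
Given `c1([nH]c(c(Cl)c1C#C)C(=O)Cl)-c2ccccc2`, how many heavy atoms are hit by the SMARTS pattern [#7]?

Check the 17 heavy atoms by environment: 1× n (aromatic) → match; 10× c (aromatic) → no; 2× Cl → no; 3× C → no; 1× O → no.
That gives 1 matching atom.

1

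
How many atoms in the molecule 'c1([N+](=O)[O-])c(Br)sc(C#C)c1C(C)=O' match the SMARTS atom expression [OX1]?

The query [OX1] means: aliphatic oxygen with one total connection — typically a carbonyl =O or an oxide.
Check the 14 heavy atoms by environment: 1× s (aromatic, X2) → no; 4× c (aromatic, X3) → no; 2× C (X2) → no; 1× Br (X1) → no; 1× C (X3) → no; 2× O (X1) → match; 1× C (X4) → no; 1× N (charge +1, X3) → no; 1× O (charge -1, X1) → match.
Summing the matching environments: 2 + 1 = 3 matching atoms.

3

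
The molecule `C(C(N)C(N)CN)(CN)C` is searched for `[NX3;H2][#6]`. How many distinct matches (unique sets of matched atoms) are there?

4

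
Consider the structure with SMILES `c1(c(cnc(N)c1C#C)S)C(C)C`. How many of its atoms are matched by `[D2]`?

3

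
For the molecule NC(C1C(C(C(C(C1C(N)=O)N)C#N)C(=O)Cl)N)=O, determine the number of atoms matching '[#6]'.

10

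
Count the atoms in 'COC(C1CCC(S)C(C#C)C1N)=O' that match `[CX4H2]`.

2

The query [CX4H2] means: sp3 carbon (X4) with exactly two hydrogens.
Check the 14 heavy atoms by environment: 2× C (H2, X4) → match; 4× C (H1, X4) → no; 1× C (H0, X2) → no; 1× C (H1, X2) → no; 1× N (H2, X3) → no; 1× S (H1, X2) → no; 1× C (H0, X3) → no; 1× O (H0, X1) → no; 1× O (H0, X2) → no; 1× C (H3, X4) → no.
That gives 2 matching atoms.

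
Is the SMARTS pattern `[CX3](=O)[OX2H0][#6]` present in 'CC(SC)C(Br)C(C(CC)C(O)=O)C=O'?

No

The pattern [CX3](=O)[OX2H0][#6] describes a carbonyl carbon bonded to an oxygen that is itself bonded to carbon (no H on that O) — an ester.
The closest candidate here is a carboxylic acid group (-C(=O)OH), but the singly-bonded O carries H (OX2H1, not H0). No other fragment satisfies the full query, so there is no match.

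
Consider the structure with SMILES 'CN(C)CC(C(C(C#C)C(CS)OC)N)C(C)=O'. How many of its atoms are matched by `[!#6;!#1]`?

5

Check the 18 heavy atoms by environment: 13× C → no; 2× O → match; 2× N → match; 1× S → match.
Summing the matching environments: 2 + 2 + 1 = 5 matching atoms.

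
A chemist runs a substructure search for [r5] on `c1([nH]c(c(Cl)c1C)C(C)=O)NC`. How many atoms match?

The query [r5] means: r5 matches atoms in a five-membered ring.
Check the 12 heavy atoms by environment: 1× n (aromatic, in 5-ring) → match; 4× c (aromatic, in 5-ring) → match; 1× Cl (acyclic) → no; 4× C (acyclic) → no; 1× O (acyclic) → no; 1× N (acyclic) → no.
Summing the matching environments: 1 + 4 = 5 matching atoms.

5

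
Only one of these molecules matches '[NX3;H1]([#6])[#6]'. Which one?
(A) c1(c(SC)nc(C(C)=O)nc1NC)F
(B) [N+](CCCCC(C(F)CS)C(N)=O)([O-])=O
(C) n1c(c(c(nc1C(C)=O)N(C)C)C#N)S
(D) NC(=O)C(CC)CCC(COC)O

A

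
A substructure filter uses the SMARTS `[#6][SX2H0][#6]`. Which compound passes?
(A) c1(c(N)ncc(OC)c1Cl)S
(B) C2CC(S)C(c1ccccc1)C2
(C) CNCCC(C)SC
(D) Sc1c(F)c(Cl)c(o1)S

C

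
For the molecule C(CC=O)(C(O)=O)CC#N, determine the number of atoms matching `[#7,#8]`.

4

Check the 10 heavy atoms by environment: 6× C → no; 1× N → match; 3× O → match.
Summing the matching environments: 1 + 3 = 4 matching atoms.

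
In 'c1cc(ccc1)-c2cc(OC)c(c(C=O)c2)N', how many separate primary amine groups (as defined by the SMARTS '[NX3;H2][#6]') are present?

1

[NX3;H2][#6] is the SMARTS for a primary amine: a trivalent nitrogen with two H attached to carbon.
Exactly one fragment in the molecule meets all constraints, giving 1 match.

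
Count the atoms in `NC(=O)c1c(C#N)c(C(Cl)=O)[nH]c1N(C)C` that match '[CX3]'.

2

The query [CX3] means: C with X3: aliphatic carbon with exactly 3 total connections.
Check the 16 heavy atoms by environment: 1× n (aromatic, X3) → no; 4× c (aromatic, X3) → no; 1× C (X2) → no; 1× N (X1) → no; 2× C (X3) → match; 2× O (X1) → no; 2× N (X3) → no; 2× C (X4) → no; 1× Cl (X1) → no.
That gives 2 matching atoms.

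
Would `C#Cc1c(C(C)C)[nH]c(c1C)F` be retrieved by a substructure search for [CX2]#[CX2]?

Yes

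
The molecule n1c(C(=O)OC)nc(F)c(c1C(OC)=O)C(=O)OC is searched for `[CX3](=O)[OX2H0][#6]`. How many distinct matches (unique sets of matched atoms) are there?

[CX3](=O)[OX2H0][#6] is the SMARTS for an ester: a carbonyl carbon bonded to an oxygen that is itself bonded to carbon (no H on that O).
The molecule carries 3 separate instances of a methyl-ester group (-C(=O)OCH3) meeting every constraint; each maps to a distinct set of atoms, giving 3 matches.

3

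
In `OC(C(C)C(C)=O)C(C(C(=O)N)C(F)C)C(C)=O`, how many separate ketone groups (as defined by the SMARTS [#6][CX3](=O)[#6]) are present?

2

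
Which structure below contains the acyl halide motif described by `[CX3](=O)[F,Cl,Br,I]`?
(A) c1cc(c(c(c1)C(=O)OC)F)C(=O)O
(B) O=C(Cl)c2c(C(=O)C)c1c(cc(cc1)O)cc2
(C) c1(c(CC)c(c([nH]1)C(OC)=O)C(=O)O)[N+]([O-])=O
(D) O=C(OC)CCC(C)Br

[CX3](=O)[F,Cl,Br,I] describes a carbonyl carbon bonded to a halogen (an acyl halide).
(A) has a methyl-ester group (-C(=O)OCH3) but the carbonyl is bonded to -O-C, not to a halogen.
(B) contains an acyl chloride (-C(=O)Cl), which satisfies every atom and bond constraint.
(C) has a carboxylic acid group (-C(=O)OH) but the carbonyl is bonded to -OH, not to a halogen.
(D) has a methyl-ester group (-C(=O)OCH3) but the carbonyl is bonded to -O-C, not to a halogen.
So the answer is (B).

B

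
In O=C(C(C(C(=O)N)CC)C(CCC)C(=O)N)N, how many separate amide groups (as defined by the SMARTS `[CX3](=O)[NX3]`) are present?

3

[CX3](=O)[NX3] is the SMARTS for an amide: a carbonyl carbon bonded to a trivalent nitrogen.
The molecule carries 3 separate instances of a primary amide (-C(=O)NH2) meeting every constraint; each maps to a distinct set of atoms, giving 3 matches.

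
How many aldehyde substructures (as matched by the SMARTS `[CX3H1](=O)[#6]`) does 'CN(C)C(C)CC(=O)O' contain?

0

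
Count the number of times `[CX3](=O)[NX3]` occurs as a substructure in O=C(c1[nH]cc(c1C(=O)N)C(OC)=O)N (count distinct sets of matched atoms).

2

[CX3](=O)[NX3] is the SMARTS for an amide: a carbonyl carbon bonded to a trivalent nitrogen.
The molecule carries 2 separate instances of a primary amide (-C(=O)NH2) meeting every constraint; each maps to a distinct set of atoms, giving 2 matches.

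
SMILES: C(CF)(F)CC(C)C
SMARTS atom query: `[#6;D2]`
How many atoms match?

The query [#6;D2] means: any carbon bonded to exactly two heavy atoms.
Check the 8 heavy atoms by environment: 2× C (D2) → match; 2× C (D3) → no; 2× C (D1) → no; 2× F (D1) → no.
That gives 2 matching atoms.

2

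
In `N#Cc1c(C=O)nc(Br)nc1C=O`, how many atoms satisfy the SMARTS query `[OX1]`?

2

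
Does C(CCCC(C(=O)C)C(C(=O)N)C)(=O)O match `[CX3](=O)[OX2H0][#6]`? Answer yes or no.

No

The pattern [CX3](=O)[OX2H0][#6] describes a carbonyl carbon bonded to an oxygen that is itself bonded to carbon (no H on that O) — an ester.
The closest candidate here is a carboxylic acid group (-C(=O)OH), but the singly-bonded O carries H (OX2H1, not H0). No other fragment satisfies the full query, so there is no match.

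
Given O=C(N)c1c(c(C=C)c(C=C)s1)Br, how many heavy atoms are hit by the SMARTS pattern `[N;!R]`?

The query [N;!R] means: aliphatic nitrogen not in a ring.
Check the 13 heavy atoms by environment: 1× s (aromatic, in 5-ring) → no; 4× c (aromatic, in 5-ring) → no; 1× Br (acyclic) → no; 5× C (acyclic) → no; 1× O (acyclic) → no; 1× N (acyclic) → match.
That gives 1 matching atom.

1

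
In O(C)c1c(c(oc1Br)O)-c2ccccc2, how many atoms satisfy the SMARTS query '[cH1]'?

5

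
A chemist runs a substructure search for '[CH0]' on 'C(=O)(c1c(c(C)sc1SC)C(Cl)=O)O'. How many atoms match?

2

Check the 14 heavy atoms by environment: 1× s (aromatic, H0) → no; 4× c (aromatic, H0) → no; 2× C (H0) → match; 2× O (H0) → no; 1× Cl (H0) → no; 1× O (H1) → no; 2× C (H3) → no; 1× S (H0) → no.
That gives 2 matching atoms.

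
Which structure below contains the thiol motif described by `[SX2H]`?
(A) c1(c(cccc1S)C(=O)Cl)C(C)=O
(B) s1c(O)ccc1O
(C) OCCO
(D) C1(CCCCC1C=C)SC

[SX2H] describes an aliphatic sulfur with two connections, one being H (a thiol).
(A) contains a thiol (-SH), which satisfies every atom and bond constraint.
(B) has a hydroxyl group (-OH) but it is an -OH, not an -SH.
(C) has a hydroxyl group (-OH) but it is an -OH, not an -SH.
(D) has a methylthio ether (-SCH3) but the sulfur has H0 (bonded to two carbons), not H1.
So the answer is (A).

A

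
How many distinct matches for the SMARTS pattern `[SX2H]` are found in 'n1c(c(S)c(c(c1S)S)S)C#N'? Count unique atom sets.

4

[SX2H] is the SMARTS for a thiol: an aliphatic sulfur with two connections, one being H.
The molecule carries 4 separate instances of a thiol (-SH) meeting every constraint; each maps to a distinct set of atoms, giving 4 matches.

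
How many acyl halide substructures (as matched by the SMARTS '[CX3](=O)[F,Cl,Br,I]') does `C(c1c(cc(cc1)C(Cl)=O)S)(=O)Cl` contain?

2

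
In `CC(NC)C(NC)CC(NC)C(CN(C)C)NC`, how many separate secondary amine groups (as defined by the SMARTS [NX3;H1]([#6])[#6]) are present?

[NX3;H1]([#6])[#6] is the SMARTS for a secondary amine: a trivalent nitrogen with one H, bonded to two carbons.
The molecule carries 4 separate instances of an N-methylamino group (-NHCH3) meeting every constraint; each maps to a distinct set of atoms, giving 4 matches.

4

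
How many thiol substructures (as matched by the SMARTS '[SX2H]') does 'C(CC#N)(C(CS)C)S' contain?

2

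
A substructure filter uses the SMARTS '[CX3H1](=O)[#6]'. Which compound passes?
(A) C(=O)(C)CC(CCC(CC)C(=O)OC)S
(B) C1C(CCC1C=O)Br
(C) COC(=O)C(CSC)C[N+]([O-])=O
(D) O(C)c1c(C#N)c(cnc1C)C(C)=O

B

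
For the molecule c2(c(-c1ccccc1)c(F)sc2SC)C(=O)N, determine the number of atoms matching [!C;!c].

5

The query [!C;!c] means: neither aliphatic nor aromatic carbon — same as [!#6].
Check the 17 heavy atoms by environment: 1× s (aromatic) → match; 10× c (aromatic) → no; 2× C → no; 1× O → match; 1× N → match; 1× F → match; 1× S → match.
Summing the matching environments: 1 + 1 + 1 + 1 + 1 = 5 matching atoms.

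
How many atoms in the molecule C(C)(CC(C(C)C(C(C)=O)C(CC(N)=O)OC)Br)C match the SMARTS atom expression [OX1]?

2

Check the 19 heavy atoms by environment: 12× C (X4) → no; 1× O (X2) → no; 2× C (X3) → no; 2× O (X1) → match; 1× N (X3) → no; 1× Br (X1) → no.
That gives 2 matching atoms.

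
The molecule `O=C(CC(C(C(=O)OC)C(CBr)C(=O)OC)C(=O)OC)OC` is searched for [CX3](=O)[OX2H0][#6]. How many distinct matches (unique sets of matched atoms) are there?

[CX3](=O)[OX2H0][#6] is the SMARTS for an ester: a carbonyl carbon bonded to an oxygen that is itself bonded to carbon (no H on that O).
The molecule carries 4 separate instances of a methyl-ester group (-C(=O)OCH3) meeting every constraint; each maps to a distinct set of atoms, giving 4 matches.

4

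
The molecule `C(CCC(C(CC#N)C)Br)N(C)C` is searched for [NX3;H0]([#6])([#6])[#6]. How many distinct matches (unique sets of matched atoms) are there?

[NX3;H0]([#6])([#6])[#6] is the SMARTS for a tertiary amine: a trivalent nitrogen with no H, bonded to three carbons.
Exactly one fragment in the molecule meets all constraints, giving 1 match.

1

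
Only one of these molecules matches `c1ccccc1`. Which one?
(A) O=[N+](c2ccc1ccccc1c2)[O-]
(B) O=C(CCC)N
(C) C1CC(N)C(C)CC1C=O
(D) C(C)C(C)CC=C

A

c1ccccc1 describes six aromatic carbons in a ring (a benzene ring).
(A) contains the required atom environment, so the pattern matches.
(B) has a methyl group (-CH3) but no six-membered all-carbon aromatic ring is present.
(C) has a methyl group (-CH3) but no six-membered all-carbon aromatic ring is present.
(D) has a methyl group (-CH3) but no six-membered all-carbon aromatic ring is present.
So the answer is (A).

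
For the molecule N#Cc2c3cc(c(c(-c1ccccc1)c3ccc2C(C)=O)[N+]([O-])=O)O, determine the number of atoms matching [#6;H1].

The query [#6;H1] means: any carbon bearing exactly one hydrogen.
Check the 25 heavy atoms by environment: 8× c (aromatic, H0) → no; 8× c (aromatic, H1) → match; 1× O (H1) → no; 2× C (H0) → no; 2× O (H0) → no; 1× C (H3) → no; 1× N (charge +1, H0) → no; 1× O (charge -1, H0) → no; 1× N (H0) → no.
That gives 8 matching atoms.

8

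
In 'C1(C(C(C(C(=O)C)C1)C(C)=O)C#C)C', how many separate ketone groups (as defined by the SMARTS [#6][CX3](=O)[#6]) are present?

2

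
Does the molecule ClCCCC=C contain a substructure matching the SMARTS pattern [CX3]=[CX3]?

The pattern [CX3]=[CX3] describes a non-aromatic C=C double bond between two sp2 carbons — an alkene.
The molecule carries a vinyl group (-CH=CH2), whose atoms satisfy every constraint of the query, so the pattern matches.

Yes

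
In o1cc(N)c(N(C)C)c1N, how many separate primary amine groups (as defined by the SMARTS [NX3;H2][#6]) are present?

[NX3;H2][#6] is the SMARTS for a primary amine: a trivalent nitrogen with two H attached to carbon.
The molecule carries 2 separate instances of a primary amino group (-NH2) meeting every constraint; each maps to a distinct set of atoms, giving 2 matches.

2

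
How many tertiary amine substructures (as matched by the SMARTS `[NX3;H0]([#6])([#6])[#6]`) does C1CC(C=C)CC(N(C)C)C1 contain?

1

[NX3;H0]([#6])([#6])[#6] is the SMARTS for a tertiary amine: a trivalent nitrogen with no H, bonded to three carbons.
Exactly one fragment in the molecule meets all constraints, giving 1 match.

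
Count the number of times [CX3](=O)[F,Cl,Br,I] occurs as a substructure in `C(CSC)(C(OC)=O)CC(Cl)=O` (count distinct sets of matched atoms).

1

[CX3](=O)[F,Cl,Br,I] is the SMARTS for an acyl halide: a carbonyl carbon bonded to a halogen.
Exactly one fragment in the molecule meets all constraints, giving 1 match.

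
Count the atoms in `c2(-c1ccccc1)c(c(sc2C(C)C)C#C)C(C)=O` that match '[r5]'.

5

The query [r5] means: r5 matches atoms in a five-membered ring.
Check the 19 heavy atoms by environment: 1× s (aromatic, in 5-ring) → match; 4× c (aromatic, in 5-ring) → match; 7× C (acyclic) → no; 1× O (acyclic) → no; 6× c (aromatic, in 6-ring) → no.
Summing the matching environments: 1 + 4 = 5 matching atoms.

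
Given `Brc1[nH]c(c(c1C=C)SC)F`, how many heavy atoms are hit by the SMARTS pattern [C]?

3

The query [C] means: uppercase C matches aliphatic (non-aromatic) carbon only.
Check the 11 heavy atoms by environment: 1× n (aromatic) → no; 4× c (aromatic) → no; 1× Br → no; 1× S → no; 3× C → match; 1× F → no.
That gives 3 matching atoms.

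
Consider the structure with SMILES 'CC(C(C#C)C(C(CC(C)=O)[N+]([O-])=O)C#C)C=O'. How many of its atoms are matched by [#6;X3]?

2

The query [#6;X3] means: any carbon (aromatic or not) with three total connections.
Check the 18 heavy atoms by environment: 7× C (X4) → no; 2× C (X3) → match; 3× O (X1) → no; 4× C (X2) → no; 1× N (charge +1, X3) → no; 1× O (charge -1, X1) → no.
That gives 2 matching atoms.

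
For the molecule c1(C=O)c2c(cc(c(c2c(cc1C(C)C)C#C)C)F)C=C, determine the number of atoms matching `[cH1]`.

2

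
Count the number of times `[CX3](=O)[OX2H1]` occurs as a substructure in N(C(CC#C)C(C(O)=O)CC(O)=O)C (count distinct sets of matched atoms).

[CX3](=O)[OX2H1] is the SMARTS for a carboxylic acid: an sp2 carbon double-bonded to O and single-bonded to an -OH oxygen.
The molecule carries 2 separate instances of a carboxylic acid group (-C(=O)OH) meeting every constraint; each maps to a distinct set of atoms, giving 2 matches.

2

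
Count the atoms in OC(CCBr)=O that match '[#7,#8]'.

2

The query [#7,#8] means: nitrogen or oxygen (comma = OR).
Check the 6 heavy atoms by environment: 3× C → no; 1× Br → no; 2× O → match.
That gives 2 matching atoms.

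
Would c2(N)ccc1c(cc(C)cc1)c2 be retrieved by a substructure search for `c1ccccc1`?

Yes

The pattern c1ccccc1 describes six aromatic carbons in a ring — a benzene ring.
The required atom environment is present in the molecule, so the pattern matches.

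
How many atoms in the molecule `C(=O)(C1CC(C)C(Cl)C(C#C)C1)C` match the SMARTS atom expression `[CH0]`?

2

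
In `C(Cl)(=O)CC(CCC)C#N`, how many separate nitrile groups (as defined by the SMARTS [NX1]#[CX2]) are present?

1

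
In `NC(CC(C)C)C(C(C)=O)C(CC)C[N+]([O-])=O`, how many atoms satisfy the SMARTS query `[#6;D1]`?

The query [#6;D1] means: carbon bonded to exactly one heavy atom.
Check the 17 heavy atoms by environment: 3× C (D2) → no; 5× C (D3) → no; 4× C (D1) → match; 1× N (charge +1, D3) → no; 1× O (charge -1, D1) → no; 2× O (D1) → no; 1× N (D1) → no.
That gives 4 matching atoms.

4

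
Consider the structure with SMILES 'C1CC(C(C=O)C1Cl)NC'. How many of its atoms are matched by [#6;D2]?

The query [#6;D2] means: any carbon bonded to exactly two heavy atoms.
Check the 10 heavy atoms by environment: 3× C (D2) → match; 3× C (D3) → no; 1× N (D2) → no; 1× C (D1) → no; 1× Cl (D1) → no; 1× O (D1) → no.
That gives 3 matching atoms.

3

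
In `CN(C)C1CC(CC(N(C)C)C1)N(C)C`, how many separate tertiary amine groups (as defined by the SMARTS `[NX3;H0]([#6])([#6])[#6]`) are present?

3

[NX3;H0]([#6])([#6])[#6] is the SMARTS for a tertiary amine: a trivalent nitrogen with no H, bonded to three carbons.
The molecule carries 3 separate instances of a dimethylamino group (-N(CH3)2) meeting every constraint; each maps to a distinct set of atoms, giving 3 matches.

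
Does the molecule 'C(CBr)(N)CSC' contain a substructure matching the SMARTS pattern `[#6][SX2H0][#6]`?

The pattern [#6][SX2H0][#6] describes an aliphatic sulfur bridging two carbons with no H on the sulfur — a thioether.
The molecule carries a methylthio ether (-SCH3), whose atoms satisfy every constraint of the query, so the pattern matches.

Yes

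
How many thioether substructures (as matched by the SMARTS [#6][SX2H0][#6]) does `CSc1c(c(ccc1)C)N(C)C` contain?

1

[#6][SX2H0][#6] is the SMARTS for a thioether: an aliphatic sulfur bridging two carbons with no H on the sulfur.
Exactly one fragment in the molecule meets all constraints, giving 1 match.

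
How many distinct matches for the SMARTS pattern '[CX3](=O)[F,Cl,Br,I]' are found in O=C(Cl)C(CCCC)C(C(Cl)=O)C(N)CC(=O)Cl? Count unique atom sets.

[CX3](=O)[F,Cl,Br,I] is the SMARTS for an acyl halide: a carbonyl carbon bonded to a halogen.
The molecule carries 3 separate instances of an acyl chloride (-C(=O)Cl) meeting every constraint; each maps to a distinct set of atoms, giving 3 matches.

3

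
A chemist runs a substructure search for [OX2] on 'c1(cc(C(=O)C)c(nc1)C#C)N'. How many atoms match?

Check the 12 heavy atoms by environment: 1× n (aromatic, X2) → no; 5× c (aromatic, X3) → no; 2× C (X2) → no; 1× N (X3) → no; 1× C (X3) → no; 1× O (X1) → no; 1× C (X4) → no.
No environment satisfies the query, so 0 matching atoms.

0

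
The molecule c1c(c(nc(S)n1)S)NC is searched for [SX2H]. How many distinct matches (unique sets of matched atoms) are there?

[SX2H] is the SMARTS for a thiol: an aliphatic sulfur with two connections, one being H.
The molecule carries 2 separate instances of a thiol (-SH) meeting every constraint; each maps to a distinct set of atoms, giving 2 matches.

2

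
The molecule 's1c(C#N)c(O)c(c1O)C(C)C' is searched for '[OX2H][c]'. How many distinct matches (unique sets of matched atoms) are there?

2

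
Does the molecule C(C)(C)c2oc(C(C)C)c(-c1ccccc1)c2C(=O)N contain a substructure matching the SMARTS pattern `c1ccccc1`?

The pattern c1ccccc1 describes six aromatic carbons in a ring — a benzene ring.
The molecule carries a phenyl ring, whose atoms satisfy every constraint of the query, so the pattern matches.

Yes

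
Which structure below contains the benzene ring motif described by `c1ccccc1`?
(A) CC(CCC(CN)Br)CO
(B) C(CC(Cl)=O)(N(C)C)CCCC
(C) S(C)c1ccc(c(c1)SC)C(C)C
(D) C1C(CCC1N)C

C

c1ccccc1 describes six aromatic carbons in a ring (a benzene ring).
(A) has a methyl group (-CH3) but no six-membered all-carbon aromatic ring is present.
(B) has a methyl group (-CH3) but no six-membered all-carbon aromatic ring is present.
(C) contains the required atom environment, so the pattern matches.
(D) has a methyl group (-CH3) but no six-membered all-carbon aromatic ring is present.
So the answer is (C).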